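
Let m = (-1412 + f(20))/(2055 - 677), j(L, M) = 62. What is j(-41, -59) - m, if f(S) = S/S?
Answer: 86847/1378 ≈ 63.024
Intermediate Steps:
f(S) = 1
m = -1411/1378 (m = (-1412 + 1)/(2055 - 677) = -1411/1378 ≈ -1.0239)
j(-41, -59) - m = 62 - 1*(-1411/1378) = 62 + 1411/1378 = 86847/1378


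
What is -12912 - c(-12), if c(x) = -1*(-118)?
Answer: -13030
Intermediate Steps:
c(x) = 118
-12912 - c(-12) = -12912 - 1*118 = -12912 - 118 = -13030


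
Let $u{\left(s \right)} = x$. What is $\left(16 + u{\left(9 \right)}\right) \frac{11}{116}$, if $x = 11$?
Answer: $\frac{297}{116} \approx 2.5603$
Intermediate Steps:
$u{\left(s \right)} = 11$
$\left(16 + u{\left(9 \right)}\right) \frac{11}{116} = \left(16 + 11\right) \frac{11}{116} = 27 \cdot 11 \cdot \frac{1}{116} = 27 \cdot \frac{11}{116} = \frac{297}{116}$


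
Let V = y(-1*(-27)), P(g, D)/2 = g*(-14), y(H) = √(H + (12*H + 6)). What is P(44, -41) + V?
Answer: -1232 + √357 ≈ -1213.1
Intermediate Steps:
y(H) = √(6 + 13*H) (y(H) = √(H + (6 + 12*H)) = √(6 + 13*H))
P(g, D) = -28*g (P(g, D) = 2*(g*(-14)) = 2*(-14*g) = -28*g)
V = √357 (V = √(6 + 13*(-1*(-27))) = √(6 + 13*27) = √(6 + 351) = √357 ≈ 18.894)
P(44, -41) + V = -28*44 + √357 = -1232 + √357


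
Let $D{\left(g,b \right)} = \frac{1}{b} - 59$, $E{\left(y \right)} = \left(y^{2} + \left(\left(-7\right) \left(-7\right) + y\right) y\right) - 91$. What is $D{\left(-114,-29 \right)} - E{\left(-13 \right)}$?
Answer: $\frac{9598}{29} \approx 330.97$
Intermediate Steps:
$E{\left(y \right)} = -91 + y^{2} + y \left(49 + y\right)$ ($E{\left(y \right)} = \left(y^{2} + \left(49 + y\right) y\right) - 91 = \left(y^{2} + y \left(49 + y\right)\right) - 91 = -91 + y^{2} + y \left(49 + y\right)$)
$D{\left(g,b \right)} = -59 + \frac{1}{b}$ ($D{\left(g,b \right)} = \frac{1}{b} - 59 = -59 + \frac{1}{b}$)
$D{\left(-114,-29 \right)} - E{\left(-13 \right)} = \left(-59 + \frac{1}{-29}\right) - \left(-91 + 2 \left(-13\right)^{2} + 49 \left(-13\right)\right) = \left(-59 - \frac{1}{29}\right) - \left(-91 + 2 \cdot 169 - 637\right) = - \frac{1712}{29} - \left(-91 + 338 - 637\right) = - \frac{1712}{29} - -390 = - \frac{1712}{29} + 390 = \frac{9598}{29}$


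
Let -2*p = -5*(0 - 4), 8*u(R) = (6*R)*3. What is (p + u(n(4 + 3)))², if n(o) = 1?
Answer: 961/16 ≈ 60.063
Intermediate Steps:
u(R) = 9*R/4 (u(R) = ((6*R)*3)/8 = (18*R)/8 = 9*R/4)
p = -10 (p = -(-5)*(0 - 4)/2 = -(-5)*(-4)/2 = -½*20 = -10)
(p + u(n(4 + 3)))² = (-10 + (9/4)*1)² = (-10 + 9/4)² = (-31/4)² = 961/16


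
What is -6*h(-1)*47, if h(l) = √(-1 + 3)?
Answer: -282*√2 ≈ -398.81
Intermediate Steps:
h(l) = √2
-6*h(-1)*47 = -6*√2*47 = -282*√2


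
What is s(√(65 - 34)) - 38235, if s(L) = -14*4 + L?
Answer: -38291 + √31 ≈ -38285.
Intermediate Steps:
s(L) = -56 + L
s(√(65 - 34)) - 38235 = (-56 + √(65 - 34)) - 38235 = (-56 + √31) - 38235 = -38291 + √31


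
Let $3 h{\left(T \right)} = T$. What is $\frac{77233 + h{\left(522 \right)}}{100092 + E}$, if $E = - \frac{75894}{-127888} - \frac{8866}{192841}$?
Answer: $\frac{86773422249448}{112203972318281} \approx 0.77335$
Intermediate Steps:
$h{\left(T \right)} = \frac{T}{3}$
$E = \frac{613709993}{1121002264}$ ($E = \left(-75894\right) \left(- \frac{1}{127888}\right) - \frac{806}{17531} = \frac{37947}{63944} - \frac{806}{17531} = \frac{613709993}{1121002264} \approx 0.54747$)
$\frac{77233 + h{\left(522 \right)}}{100092 + E} = \frac{77233 + \frac{1}{3} \cdot 522}{100092 + \frac{613709993}{1121002264}} = \frac{77233 + 174}{\frac{112203972318281}{1121002264}} = 77407 \cdot \frac{1121002264}{112203972318281} = \frac{86773422249448}{112203972318281}$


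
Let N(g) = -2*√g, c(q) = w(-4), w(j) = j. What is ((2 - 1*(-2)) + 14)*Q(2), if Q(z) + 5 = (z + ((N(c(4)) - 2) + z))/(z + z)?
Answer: -81 - 18*I ≈ -81.0 - 18.0*I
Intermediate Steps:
c(q) = -4
Q(z) = -5 + (-2 - 4*I + 2*z)/(2*z) (Q(z) = -5 + (z + ((-4*I - 2) + z))/(z + z) = -5 + (z + ((-4*I - 2) + z))/((2*z)) = -5 + (z + ((-4*I - 2) + z))*(1/(2*z)) = -5 + (z + ((-2 - 4*I) + z))*(1/(2*z)) = -5 + (z + (-2 + z - 4*I))*(1/(2*z)) = -5 + (-2 - 4*I + 2*z)*(1/(2*z)) = -5 + (-2 - 4*I + 2*z)/(2*z))
((2 - 1*(-2)) + 14)*Q(2) = ((2 - 1*(-2)) + 14)*((-1 - 4*2 - 2*I)/2) = ((2 + 2) + 14)*((-1 - 8 - 2*I)/2) = (4 + 14)*((-9 - 2*I)/2) = 18*(-9/2 - I) = -81 - 18*I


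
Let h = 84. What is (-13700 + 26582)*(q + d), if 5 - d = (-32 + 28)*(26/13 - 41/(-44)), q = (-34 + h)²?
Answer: 356625288/11 ≈ 3.2420e+7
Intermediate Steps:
q = 2500 (q = (-34 + 84)² = 50² = 2500)
d = 184/11 (d = 5 - (-32 + 28)*(26/13 - 41/(-44)) = 5 - (-4)*(26*(1/13) - 41*(-1/44)) = 5 - (-4)*(2 + 41/44) = 5 - (-4)*129/44 = 5 - 1*(-129/11) = 5 + 129/11 = 184/11 ≈ 16.727)
(-13700 + 26582)*(q + d) = (-13700 + 26582)*(2500 + 184/11) = 12882*(27684/11) = 356625288/11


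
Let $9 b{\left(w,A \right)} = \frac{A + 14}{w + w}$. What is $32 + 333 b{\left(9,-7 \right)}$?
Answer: $\frac{835}{18} \approx 46.389$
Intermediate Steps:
$b{\left(w,A \right)} = \frac{14 + A}{18 w}$ ($b{\left(w,A \right)} = \frac{\left(A + 14\right) \frac{1}{w + w}}{9} = \frac{\left(14 + A\right) \frac{1}{2 w}}{9} = \frac{\frac{1}{2} \frac{1}{w} \left(14 + A\right)}{9} = \frac{14 + A}{18 w}$)
$32 + 333 b{\left(9,-7 \right)} = 32 + 333 \frac{14 - 7}{18 \cdot 9} = 32 + 333 \cdot \frac{1}{18} \cdot \frac{1}{9} \cdot 7 = 32 + 333 \cdot \frac{7}{162} = 32 + \frac{259}{18} = \frac{835}{18}$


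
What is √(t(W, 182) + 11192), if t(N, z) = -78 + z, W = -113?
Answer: 4*√706 ≈ 106.28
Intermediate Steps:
√(t(W, 182) + 11192) = √((-78 + 182) + 11192) = √(104 + 11192) = √11296 = 4*√706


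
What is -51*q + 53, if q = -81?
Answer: 4184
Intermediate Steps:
-51*q + 53 = -51*(-81) + 53 = 4131 + 53 = 4184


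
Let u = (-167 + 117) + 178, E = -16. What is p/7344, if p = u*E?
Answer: -128/459 ≈ -0.27887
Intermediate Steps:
u = 128 (u = -50 + 178 = 128)
p = -2048 (p = 128*(-16) = -2048)
p/7344 = -2048/7344 = -2048*1/7344 = -128/459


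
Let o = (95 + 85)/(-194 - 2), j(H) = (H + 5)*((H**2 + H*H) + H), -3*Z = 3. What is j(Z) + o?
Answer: 151/49 ≈ 3.0816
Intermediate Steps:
Z = -1 (Z = -1/3*3 = -1)
j(H) = (5 + H)*(H + 2*H**2) (j(H) = (5 + H)*((H**2 + H**2) + H) = (5 + H)*(2*H**2 + H) = (5 + H)*(H + 2*H**2))
o = -45/49 (o = 180/(-196) = 180*(-1/196) = -45/49 ≈ -0.91837)
j(Z) + o = -(5 + 2*(-1)**2 + 11*(-1)) - 45/49 = -(5 + 2*1 - 11) - 45/49 = -(5 + 2 - 11) - 45/49 = -1*(-4) - 45/49 = 4 - 45/49 = 151/49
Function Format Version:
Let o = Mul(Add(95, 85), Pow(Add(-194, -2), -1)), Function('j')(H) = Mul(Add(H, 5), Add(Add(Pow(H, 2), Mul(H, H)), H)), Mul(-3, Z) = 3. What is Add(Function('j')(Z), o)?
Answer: Rational(151, 49) ≈ 3.0816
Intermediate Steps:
Z = -1 (Z = Mul(Rational(-1, 3), 3) = -1)
Function('j')(H) = Mul(Add(5, H), Add(H, Mul(2, Pow(H, 2)))) (Function('j')(H) = Mul(Add(5, H), Add(Add(Pow(H, 2), Pow(H, 2)), H)) = Mul(Add(5, H), Add(Mul(2, Pow(H, 2)), H)) = Mul(Add(5, H), Add(H, Mul(2, Pow(H, 2)))))
o = Rational(-45, 49) (o = Mul(180, Pow(-196, -1)) = Mul(180, Rational(-1, 196)) = Rational(-45, 49) ≈ -0.91837)
Add(Function('j')(Z), o) = Add(Mul(-1, Add(5, Mul(2, Pow(-1, 2)), Mul(11, -1))), Rational(-45, 49)) = Add(Mul(-1, Add(5, Mul(2, 1), -11)), Rational(-45, 49)) = Add(Mul(-1, Add(5, 2, -11)), Rational(-45, 49)) = Add(Mul(-1, -4), Rational(-45, 49)) = Add(4, Rational(-45, 49)) = Rational(151, 49)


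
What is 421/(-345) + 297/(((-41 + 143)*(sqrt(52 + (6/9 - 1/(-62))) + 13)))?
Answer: -4541932/5075571 - 99*sqrt(1822614)/735590 ≈ -1.0766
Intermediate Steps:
421/(-345) + 297/(((-41 + 143)*(sqrt(52 + (6/9 - 1/(-62))) + 13))) = 421*(-1/345) + 297/((102*(sqrt(52 + (6*(1/9) - 1*(-1/62))) + 13))) = -421/345 + 297/((102*(sqrt(52 + (2/3 + 1/62)) + 13))) = -421/345 + 297/((102*(sqrt(52 + 127/186) + 13))) = -421/345 + 297/((102*(sqrt(9799/186) + 13))) = -421/345 + 297/((102*(sqrt(1822614)/186 + 13))) = -421/345 + 297/((102*(13 + sqrt(1822614)/186))) = -421/345 + 297/(1326 + 17*sqrt(1822614)/31)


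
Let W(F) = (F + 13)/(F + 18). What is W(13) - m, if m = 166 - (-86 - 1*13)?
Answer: -8189/31 ≈ -264.16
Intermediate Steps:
W(F) = (13 + F)/(18 + F)
m = 265 (m = 166 - (-86 - 13) = 166 - 1*(-99) = 166 + 99 = 265)
W(13) - m = (13 + 13)/(18 + 13) - 1*265 = 26/31 - 265 = -8189/31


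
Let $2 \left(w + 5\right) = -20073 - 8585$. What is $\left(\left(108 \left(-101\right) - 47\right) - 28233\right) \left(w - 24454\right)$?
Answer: $1520024144$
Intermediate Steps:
$w = -14334$ ($w = -5 + \frac{-20073 - 8585}{2} = -5 + \frac{1}{2} \left(-28658\right) = -5 - 14329 = -14334$)
$\left(\left(108 \left(-101\right) - 47\right) - 28233\right) \left(w - 24454\right) = \left(\left(108 \left(-101\right) - 47\right) - 28233\right) \left(-14334 - 24454\right) = \left(\left(-10908 - 47\right) - 28233\right) \left(-38788\right) = \left(-10955 - 28233\right) \left(-38788\right) = \left(-39188\right) \left(-38788\right) = 1520024144$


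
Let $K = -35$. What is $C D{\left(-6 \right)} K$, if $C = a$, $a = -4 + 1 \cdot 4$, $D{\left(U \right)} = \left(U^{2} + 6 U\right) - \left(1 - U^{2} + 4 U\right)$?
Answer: $0$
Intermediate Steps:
$D{\left(U \right)} = -1 + 2 U + 2 U^{2}$ ($D{\left(U \right)} = \left(U^{2} + 6 U\right) - \left(1 - U^{2} + 4 U\right) = -1 + 2 U + 2 U^{2}$)
$a = 0$ ($a = -4 + 4 = 0$)
$C = 0$
$C D{\left(-6 \right)} K = 0 \left(-1 + 2 \left(-6\right) + 2 \left(-6\right)^{2}\right) \left(-35\right) = 0 \left(-1 - 12 + 2 \cdot 36\right) \left(-35\right) = 0 \left(-1 - 12 + 72\right) \left(-35\right) = 0 \cdot 59 \left(-35\right) = 0 \left(-35\right) = 0$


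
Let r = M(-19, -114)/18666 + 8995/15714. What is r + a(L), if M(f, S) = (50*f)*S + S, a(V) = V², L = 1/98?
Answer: 498331822495/78250597236 ≈ 6.3684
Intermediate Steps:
L = 1/98 ≈ 0.010204
M(f, S) = S + 50*S*f (M(f, S) = 50*S*f + S = S + 50*S*f)
r = 103774193/16295418 (r = -114*(1 + 50*(-19))/18666 + 8995/15714 = -114*(1 - 950)*(1/18666) + 8995*(1/15714) = -114*(-949)*(1/18666) + 8995/15714 = 108186*(1/18666) + 8995/15714 = 18031/3111 + 8995/15714 = 103774193/16295418 ≈ 6.3683)
r + a(L) = 103774193/16295418 + (1/98)² = 103774193/16295418 + 1/9604 = 498331822495/78250597236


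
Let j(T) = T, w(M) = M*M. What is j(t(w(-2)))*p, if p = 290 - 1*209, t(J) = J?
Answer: 324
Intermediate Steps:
w(M) = M²
p = 81 (p = 290 - 209 = 81)
j(t(w(-2)))*p = (-2)²*81 = 4*81 = 324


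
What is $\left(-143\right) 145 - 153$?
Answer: $-20888$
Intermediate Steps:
$\left(-143\right) 145 - 153 = -20735 - 153 = -20888$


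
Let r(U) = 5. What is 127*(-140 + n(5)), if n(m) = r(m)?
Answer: -17145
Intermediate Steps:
n(m) = 5
127*(-140 + n(5)) = 127*(-140 + 5) = 127*(-135) = -17145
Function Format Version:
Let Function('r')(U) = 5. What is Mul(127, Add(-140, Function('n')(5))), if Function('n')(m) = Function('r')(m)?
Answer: -17145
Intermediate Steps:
Function('n')(m) = 5
Mul(127, Add(-140, Function('n')(5))) = Mul(127, Add(-140, 5)) = Mul(127, -135) = -17145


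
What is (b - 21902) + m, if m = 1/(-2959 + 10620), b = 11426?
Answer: -80256635/7661 ≈ -10476.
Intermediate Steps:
m = 1/7661 ≈ 0.00013053
(b - 21902) + m = (11426 - 21902) + 1/7661 = -10476 + 1/7661 = -80256635/7661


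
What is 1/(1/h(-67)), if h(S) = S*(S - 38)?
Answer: 7035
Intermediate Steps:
h(S) = S*(-38 + S)
1/(1/h(-67)) = 1/(1/(-67*(-38 - 67))) = 1/(1/(-67*(-105))) = 1/(1/7035) = 7035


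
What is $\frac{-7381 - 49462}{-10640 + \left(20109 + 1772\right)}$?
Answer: $- \frac{56843}{11241} \approx -5.0568$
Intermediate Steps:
$\frac{-7381 - 49462}{-10640 + \left(20109 + 1772\right)} = - \frac{56843}{-10640 + 21881} = - \frac{56843}{11241}$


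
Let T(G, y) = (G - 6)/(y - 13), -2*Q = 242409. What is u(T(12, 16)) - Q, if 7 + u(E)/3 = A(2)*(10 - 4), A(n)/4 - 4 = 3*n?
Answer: 243807/2 ≈ 1.2190e+5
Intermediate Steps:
Q = -242409/2 (Q = -1/2*242409 = -242409/2 ≈ -1.2120e+5)
A(n) = 16 + 12*n (A(n) = 16 + 4*(3*n) = 16 + 12*n)
T(G, y) = (-6 + G)/(-13 + y)
u(E) = 699 (u(E) = -21 + 3*((16 + 12*2)*(10 - 4)) = -21 + 3*((16 + 24)*6) = -21 + 3*(40*6) = -21 + 3*240 = -21 + 720 = 699)
u(T(12, 16)) - Q = 699 - 1*(-242409/2) = 699 + 242409/2 = 243807/2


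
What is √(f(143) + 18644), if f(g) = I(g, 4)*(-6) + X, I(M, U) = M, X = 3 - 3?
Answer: √17786 ≈ 133.36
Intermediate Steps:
X = 0
f(g) = -6*g (f(g) = g*(-6) + 0 = -6*g + 0 = -6*g)
√(f(143) + 18644) = √(-6*143 + 18644) = √(-858 + 18644) = √17786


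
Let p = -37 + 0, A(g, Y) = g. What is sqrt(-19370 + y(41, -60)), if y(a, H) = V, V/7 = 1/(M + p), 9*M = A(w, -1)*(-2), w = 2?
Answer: I*sqrt(2199852761)/337 ≈ 139.18*I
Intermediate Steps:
p = -37
M = -4/9 (M = (2*(-2))/9 = (1/9)*(-4) = -4/9 ≈ -0.44444)
V = -63/337 (V = 7/(-4/9 - 37) = 7/(-337/9) = 7*(-9/337) = -63/337 ≈ -0.18694)
y(a, H) = -63/337
sqrt(-19370 + y(41, -60)) = sqrt(-19370 - 63/337) = sqrt(-6527753/337) = I*sqrt(2199852761)/337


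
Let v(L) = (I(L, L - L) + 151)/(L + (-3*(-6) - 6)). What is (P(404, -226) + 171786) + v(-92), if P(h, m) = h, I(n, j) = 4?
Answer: 2755009/16 ≈ 1.7219e+5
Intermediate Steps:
v(L) = 155/(12 + L) (v(L) = (4 + 151)/(L + (-3*(-6) - 6)) = 155/(L + (18 - 6)) = 155/(L + 12) = 155/(12 + L))
(P(404, -226) + 171786) + v(-92) = (404 + 171786) + 155/(12 - 92) = 172190 + 155/(-80) = 172190 + 155*(-1/80) = 172190 - 31/16 = 2755009/16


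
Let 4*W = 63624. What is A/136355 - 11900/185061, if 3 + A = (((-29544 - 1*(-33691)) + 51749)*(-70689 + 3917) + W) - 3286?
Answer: -138140036796059/5046798531 ≈ -27372.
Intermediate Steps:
W = 15906 (W = (¼)*63624 = 15906)
A = -3732275095 (A = -3 + ((((-29544 - 1*(-33691)) + 51749)*(-70689 + 3917) + 15906) - 3286) = -3 + ((((-29544 + 33691) + 51749)*(-66772) + 15906) - 3286) = -3 + (((4147 + 51749)*(-66772) + 15906) - 3286) = -3 + ((55896*(-66772) + 15906) - 3286) = -3 + ((-3732287712 + 15906) - 3286) = -3 + (-3732271806 - 3286) = -3 - 3732275092 = -3732275095)
A/136355 - 11900/185061 = -3732275095/136355 - 11900/185061 = -3732275095*1/136355 - 11900*1/185061 = -746455019/27271 - 11900/185061 = -138140036796059/5046798531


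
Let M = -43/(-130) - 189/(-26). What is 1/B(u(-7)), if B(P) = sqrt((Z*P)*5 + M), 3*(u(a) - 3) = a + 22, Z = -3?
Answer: -I*sqrt(2810)/562 ≈ -0.094323*I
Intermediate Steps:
M = 38/5 (M = -43*(-1/130) - 189*(-1/26) = 43/130 + 189/26 = 38/5 ≈ 7.6000)
u(a) = 31/3 + a/3 (u(a) = 3 + (a + 22)/3 = 3 + (22 + a)/3 = 3 + (22/3 + a/3) = 31/3 + a/3)
B(P) = sqrt(38/5 - 15*P) (B(P) = sqrt(-3*P*5 + 38/5) = sqrt(-15*P + 38/5) = sqrt(38/5 - 15*P))
1/B(u(-7)) = 1/(sqrt(190 - 375*(31/3 + (1/3)*(-7)))/5) = 1/(sqrt(190 - 375*(31/3 - 7/3))/5) = 1/(sqrt(190 - 375*8)/5) = 1/(sqrt(190 - 3000)/5) = 1/(sqrt(-2810)/5) = 1/((I*sqrt(2810))/5) = 1/(I*sqrt(2810)/5) = -I*sqrt(2810)/562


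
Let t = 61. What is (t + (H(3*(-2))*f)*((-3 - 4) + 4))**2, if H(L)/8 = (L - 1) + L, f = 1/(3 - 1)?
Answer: 47089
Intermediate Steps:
f = 1/2 ≈ 0.50000
H(L) = -8 + 16*L (H(L) = 8*((L - 1) + L) = 8*((-1 + L) + L) = 8*(-1 + 2*L) = -8 + 16*L)
(t + (H(3*(-2))*f)*((-3 - 4) + 4))**2 = (61 + ((-8 + 16*(3*(-2)))*(1/2))*((-3 - 4) + 4))**2 = (61 + ((-8 + 16*(-6))*(1/2))*(-7 + 4))**2 = (61 + ((-8 - 96)*(1/2))*(-3))**2 = (61 - 104*1/2*(-3))**2 = (61 - 52*(-3))**2 = (61 + 156)**2 = 217**2 = 47089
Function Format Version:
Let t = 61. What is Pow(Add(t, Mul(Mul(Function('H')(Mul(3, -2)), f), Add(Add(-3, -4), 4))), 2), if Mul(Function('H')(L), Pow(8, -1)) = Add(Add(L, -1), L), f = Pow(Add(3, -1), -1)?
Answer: 47089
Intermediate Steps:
f = Rational(1, 2) (f = Pow(2, -1) = Rational(1, 2) ≈ 0.50000)
Function('H')(L) = Add(-8, Mul(16, L)) (Function('H')(L) = Mul(8, Add(Add(L, -1), L)) = Mul(8, Add(Add(-1, L), L)) = Mul(8, Add(-1, Mul(2, L))) = Add(-8, Mul(16, L)))
Pow(Add(t, Mul(Mul(Function('H')(Mul(3, -2)), f), Add(Add(-3, -4), 4))), 2) = Pow(Add(61, Mul(Mul(Add(-8, Mul(16, Mul(3, -2))), Rational(1, 2)), Add(Add(-3, -4), 4))), 2) = Pow(Add(61, Mul(Mul(Add(-8, Mul(16, -6)), Rational(1, 2)), Add(-7, 4))), 2) = Pow(Add(61, Mul(Mul(Add(-8, -96), Rational(1, 2)), -3)), 2) = Pow(Add(61, Mul(Mul(-104, Rational(1, 2)), -3)), 2) = Pow(Add(61, Mul(-52, -3)), 2) = Pow(Add(61, 156), 2) = Pow(217, 2) = 47089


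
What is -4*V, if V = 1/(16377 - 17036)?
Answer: 4/659 ≈ 0.0060698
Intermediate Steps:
V = -1/659 (V = 1/(-659) = -1/659 ≈ -0.0015175)
-4*V = -4*(-1/659) = 4/659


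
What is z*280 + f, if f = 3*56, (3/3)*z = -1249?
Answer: -349552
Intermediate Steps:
z = -1249
f = 168
z*280 + f = -1249*280 + 168 = -349720 + 168 = -349552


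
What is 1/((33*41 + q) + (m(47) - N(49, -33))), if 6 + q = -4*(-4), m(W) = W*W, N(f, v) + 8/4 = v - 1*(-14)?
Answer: 1/3593 ≈ 0.00027832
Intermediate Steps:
N(f, v) = 12 + v (N(f, v) = -2 + (v - 1*(-14)) = -2 + (v + 14) = -2 + (14 + v) = 12 + v)
m(W) = W²
q = 10 (q = -6 - 4*(-4) = -6 + 16 = 10)
1/((33*41 + q) + (m(47) - N(49, -33))) = 1/((33*41 + 10) + (47² - (12 - 33))) = 1/((1353 + 10) + (2209 - 1*(-21))) = 1/(1363 + (2209 + 21)) = 1/(1363 + 2230) = 1/3593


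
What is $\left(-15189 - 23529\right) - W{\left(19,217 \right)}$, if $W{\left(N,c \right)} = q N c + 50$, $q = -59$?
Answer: $204489$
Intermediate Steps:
$W{\left(N,c \right)} = 50 - 59 N c$ ($W{\left(N,c \right)} = - 59 N c + 50 = 50 - 59 N c$)
$\left(-15189 - 23529\right) - W{\left(19,217 \right)} = \left(-15189 - 23529\right) - \left(50 - 1121 \cdot 217\right) = -38718 - \left(50 - 243257\right) = -38718 - -243207 = -38718 + 243207 = 204489$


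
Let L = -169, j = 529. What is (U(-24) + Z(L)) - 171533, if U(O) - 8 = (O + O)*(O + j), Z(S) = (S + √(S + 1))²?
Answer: -167372 - 676*I*√42 ≈ -1.6737e+5 - 4381.0*I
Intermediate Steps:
Z(S) = (S + √(1 + S))²
U(O) = 8 + 2*O*(529 + O) (U(O) = 8 + (O + O)*(O + 529) = 8 + (2*O)*(529 + O) = 8 + 2*O*(529 + O))
(U(-24) + Z(L)) - 171533 = ((8 + 2*(-24)² + 1058*(-24)) + (-169 + √(1 - 169))²) - 171533 = ((8 + 2*576 - 25392) + (-169 + √(-168))²) - 171533 = ((8 + 1152 - 25392) + (-169 + 2*I*√42)²) - 171533 = (-24232 + (-169 + 2*I*√42)²) - 171533 = -195765 + (-169 + 2*I*√42)²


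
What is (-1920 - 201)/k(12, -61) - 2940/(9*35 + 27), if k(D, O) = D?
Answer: -42259/228 ≈ -185.35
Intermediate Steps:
(-1920 - 201)/k(12, -61) - 2940/(9*35 + 27) = (-1920 - 201)/12 - 2940/(9*35 + 27) = -2121*1/12 - 2940/(315 + 27) = -707/4 - 2940/342 = -707/4 - 2940*1/342 = -707/4 - 490/57 = -42259/228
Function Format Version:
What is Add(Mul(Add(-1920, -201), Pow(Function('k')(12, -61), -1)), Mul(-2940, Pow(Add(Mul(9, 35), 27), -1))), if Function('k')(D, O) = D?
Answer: Rational(-42259, 228) ≈ -185.35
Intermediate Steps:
Add(Mul(Add(-1920, -201), Pow(Function('k')(12, -61), -1)), Mul(-2940, Pow(Add(Mul(9, 35), 27), -1))) = Add(Mul(Add(-1920, -201), Pow(12, -1)), Mul(-2940, Pow(Add(Mul(9, 35), 27), -1))) = Add(Mul(-2121, Rational(1, 12)), Mul(-2940, Pow(Add(315, 27), -1))) = Add(Rational(-707, 4), Mul(-2940, Pow(342, -1))) = Add(Rational(-707, 4), Mul(-2940, Rational(1, 342))) = Add(Rational(-707, 4), Rational(-490, 57)) = Rational(-42259, 228)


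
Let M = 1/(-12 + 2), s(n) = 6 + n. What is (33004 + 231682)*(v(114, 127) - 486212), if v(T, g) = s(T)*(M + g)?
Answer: -124662871024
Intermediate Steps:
M = -⅒ (M = 1/(-10) = -⅒ ≈ -0.10000)
v(T, g) = (6 + T)*(-⅒ + g)
(33004 + 231682)*(v(114, 127) - 486212) = (33004 + 231682)*((-1 + 10*127)*(6 + 114)/10 - 486212) = 264686*((⅒)*(-1 + 1270)*120 - 486212) = 264686*((⅒)*1269*120 - 486212) = 264686*(15228 - 486212) = 264686*(-470984) = -124662871024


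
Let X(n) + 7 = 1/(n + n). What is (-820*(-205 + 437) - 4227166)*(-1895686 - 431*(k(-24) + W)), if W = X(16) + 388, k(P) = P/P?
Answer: 145621836257681/16 ≈ 9.1014e+12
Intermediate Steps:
k(P) = 1
X(n) = -7 + 1/(2*n) (X(n) = -7 + 1/(n + n) = -7 + 1/(2*n))
W = 12193/32 (W = (-7 + (½)/16) + 388 = (-7 + (½)*(1/16)) + 388 = (-7 + 1/32) + 388 = -223/32 + 388 = 12193/32 ≈ 381.03)
(-820*(-205 + 437) - 4227166)*(-1895686 - 431*(k(-24) + W)) = (-820*(-205 + 437) - 4227166)*(-1895686 - 431*(1 + 12193/32)) = (-820*232 - 4227166)*(-1895686 - 431*12225/32) = (-190240 - 4227166)*(-1895686 - 5268975/32) = -4417406*(-65930927/32) = 145621836257681/16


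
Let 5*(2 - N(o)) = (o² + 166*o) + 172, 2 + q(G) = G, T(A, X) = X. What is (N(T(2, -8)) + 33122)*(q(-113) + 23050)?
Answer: 764707944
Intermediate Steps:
q(G) = -2 + G
N(o) = -162/5 - 166*o/5 - o²/5 (N(o) = 2 - ((o² + 166*o) + 172)/5 = 2 - (172 + o² + 166*o)/5 = 2 + (-172/5 - 166*o/5 - o²/5) = -162/5 - 166*o/5 - o²/5)
(N(T(2, -8)) + 33122)*(q(-113) + 23050) = ((-162/5 - 166/5*(-8) - ⅕*(-8)²) + 33122)*((-2 - 113) + 23050) = ((-162/5 + 1328/5 - ⅕*64) + 33122)*(-115 + 23050) = ((-162/5 + 1328/5 - 64/5) + 33122)*22935 = (1102/5 + 33122)*22935 = (166712/5)*22935 = 764707944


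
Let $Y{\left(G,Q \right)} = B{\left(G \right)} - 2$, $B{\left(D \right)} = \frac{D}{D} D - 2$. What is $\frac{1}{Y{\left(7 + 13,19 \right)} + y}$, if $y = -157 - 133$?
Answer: $- \frac{1}{274} \approx -0.0036496$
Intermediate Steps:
$y = -290$ ($y = -157 - 133 = -290$)
$B{\left(D \right)} = -2 + D$ ($B{\left(D \right)} = 1 D - 2 = D - 2 = -2 + D$)
$Y{\left(G,Q \right)} = -4 + G$ ($Y{\left(G,Q \right)} = \left(-2 + G\right) - 2 = -4 + G$)
$\frac{1}{Y{\left(7 + 13,19 \right)} + y} = \frac{1}{\left(-4 + \left(7 + 13\right)\right) - 290} = \frac{1}{\left(-4 + 20\right) - 290} = \frac{1}{16 - 290} = \frac{1}{-274} = - \frac{1}{274}$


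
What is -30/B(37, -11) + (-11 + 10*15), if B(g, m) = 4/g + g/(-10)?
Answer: 65277/443 ≈ 147.35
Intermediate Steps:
B(g, m) = 4/g - g/10 (B(g, m) = 4/g + g*(-⅒) = 4/g - g/10)
-30/B(37, -11) + (-11 + 10*15) = -30/(4/37 - ⅒*37) + (-11 + 10*15) = -30/(4*(1/37) - 37/10) + (-11 + 150) = -30/(4/37 - 37/10) + 139 = -30/(-1329/370) + 139 = -370/1329*(-30) + 139 = 3700/443 + 139 = 65277/443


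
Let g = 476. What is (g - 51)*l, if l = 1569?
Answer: 666825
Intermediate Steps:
(g - 51)*l = (476 - 51)*1569 = 425*1569 = 666825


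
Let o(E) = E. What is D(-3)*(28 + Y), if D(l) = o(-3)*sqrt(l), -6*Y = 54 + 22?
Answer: -46*I*sqrt(3) ≈ -79.674*I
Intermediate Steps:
Y = -38/3 (Y = -(54 + 22)/6 = -1/6*76 = -38/3 ≈ -12.667)
D(l) = -3*sqrt(l)
D(-3)*(28 + Y) = (-3*I*sqrt(3))*(28 - 38/3) = -3*I*sqrt(3)*(46/3) = -46*I*sqrt(3)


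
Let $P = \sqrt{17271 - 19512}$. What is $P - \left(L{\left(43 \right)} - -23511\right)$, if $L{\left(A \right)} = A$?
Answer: $-23554 + 3 i \sqrt{249} \approx -23554.0 + 47.339 i$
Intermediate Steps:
$P = 3 i \sqrt{249}$ ($P = \sqrt{-2241} = 3 i \sqrt{249} \approx 47.339 i$)
$P - \left(L{\left(43 \right)} - -23511\right) = 3 i \sqrt{249} - \left(43 - -23511\right) = 3 i \sqrt{249} - \left(43 + 23511\right) = 3 i \sqrt{249} - 23554 = -23554 + 3 i \sqrt{249}$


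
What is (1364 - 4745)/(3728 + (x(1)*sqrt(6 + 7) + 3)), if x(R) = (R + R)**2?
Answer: -323449/356927 + 4508*sqrt(13)/4640051 ≈ -0.90270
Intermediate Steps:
x(R) = 4*R**2 (x(R) = (2*R)**2 = 4*R**2)
(1364 - 4745)/(3728 + (x(1)*sqrt(6 + 7) + 3)) = (1364 - 4745)/(3728 + ((4*1**2)*sqrt(6 + 7) + 3)) = -3381/(3728 + ((4*1)*sqrt(13) + 3)) = -3381/(3728 + (4*sqrt(13) + 3)) = -3381/(3728 + (3 + 4*sqrt(13))) = -3381/(3731 + 4*sqrt(13))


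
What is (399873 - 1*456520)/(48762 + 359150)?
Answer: -56647/407912 ≈ -0.13887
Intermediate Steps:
(399873 - 1*456520)/(48762 + 359150) = (399873 - 456520)/407912 = -56647*1/407912 = -56647/407912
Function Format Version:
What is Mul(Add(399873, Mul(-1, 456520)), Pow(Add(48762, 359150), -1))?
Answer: Rational(-56647, 407912) ≈ -0.13887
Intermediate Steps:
Mul(Add(399873, Mul(-1, 456520)), Pow(Add(48762, 359150), -1)) = Mul(Add(399873, -456520), Pow(407912, -1)) = Mul(-56647, Rational(1, 407912)) = Rational(-56647, 407912)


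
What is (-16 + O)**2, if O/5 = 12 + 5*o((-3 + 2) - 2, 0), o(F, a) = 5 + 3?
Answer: 59536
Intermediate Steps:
o(F, a) = 8
O = 260 (O = 5*(12 + 5*8) = 5*(12 + 40) = 5*52 = 260)
(-16 + O)**2 = (-16 + 260)**2 = 244**2 = 59536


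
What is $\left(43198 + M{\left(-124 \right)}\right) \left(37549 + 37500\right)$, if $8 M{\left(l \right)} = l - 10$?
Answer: $\frac{12962838525}{4} \approx 3.2407 \cdot 10^{9}$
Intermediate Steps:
$M{\left(l \right)} = - \frac{5}{4} + \frac{l}{8}$ ($M{\left(l \right)} = \frac{l - 10}{8} = \frac{-10 + l}{8} = - \frac{5}{4} + \frac{l}{8}$)
$\left(43198 + M{\left(-124 \right)}\right) \left(37549 + 37500\right) = \left(43198 + \left(- \frac{5}{4} + \frac{1}{8} \left(-124\right)\right)\right) \left(37549 + 37500\right) = \left(43198 - \frac{67}{4}\right) 75049 = \frac{172725}{4} \cdot 75049 = \frac{12962838525}{4}$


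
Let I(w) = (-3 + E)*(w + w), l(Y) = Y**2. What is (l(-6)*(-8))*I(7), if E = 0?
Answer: 12096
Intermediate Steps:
I(w) = -6*w (I(w) = (-3 + 0)*(w + w) = -6*w)
(l(-6)*(-8))*I(7) = ((-6)**2*(-8))*(-6*7) = (36*(-8))*(-42) = -288*(-42) = 12096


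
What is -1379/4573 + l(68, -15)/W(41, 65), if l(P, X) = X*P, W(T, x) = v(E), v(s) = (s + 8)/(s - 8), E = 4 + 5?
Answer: -275759/4573 ≈ -60.302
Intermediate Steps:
E = 9
v(s) = (8 + s)/(-8 + s)
W(T, x) = 17 (W(T, x) = (8 + 9)/(-8 + 9) = 17/1 = 1*17 = 17)
l(P, X) = P*X
-1379/4573 + l(68, -15)/W(41, 65) = -1379/4573 + (68*(-15))/17 = -1379*1/4573 - 1020*1/17 = -1379/4573 - 60 = -275759/4573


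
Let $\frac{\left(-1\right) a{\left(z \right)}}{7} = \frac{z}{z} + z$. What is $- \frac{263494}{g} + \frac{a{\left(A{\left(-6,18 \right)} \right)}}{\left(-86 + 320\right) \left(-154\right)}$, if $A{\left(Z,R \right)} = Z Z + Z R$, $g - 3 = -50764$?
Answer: $\frac{1352863081}{261317628} \approx 5.1771$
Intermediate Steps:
$g = -50761$ ($g = 3 - 50764 = -50761$)
$A{\left(Z,R \right)} = Z^{2} + R Z$
$a{\left(z \right)} = -7 - 7 z$ ($a{\left(z \right)} = - 7 \left(\frac{z}{z} + z\right) = - 7 \left(1 + z\right) = -7 - 7 z$)
$- \frac{263494}{g} + \frac{a{\left(A{\left(-6,18 \right)} \right)}}{\left(-86 + 320\right) \left(-154\right)} = - \frac{263494}{-50761} + \frac{-7 - 7 \left(- 6 \left(18 - 6\right)\right)}{\left(-86 + 320\right) \left(-154\right)} = \left(-263494\right) \left(- \frac{1}{50761}\right) + \frac{-7 - 7 \left(\left(-6\right) 12\right)}{234 \left(-154\right)} = \frac{263494}{50761} + \frac{-7 - -504}{-36036} = \frac{263494}{50761} + \left(-7 + 504\right) \left(- \frac{1}{36036}\right) = \frac{263494}{50761} + 497 \left(- \frac{1}{36036}\right) = \frac{263494}{50761} - \frac{71}{5148} = \frac{1352863081}{261317628}$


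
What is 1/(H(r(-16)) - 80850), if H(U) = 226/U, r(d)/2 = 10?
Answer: -10/808387 ≈ -1.2370e-5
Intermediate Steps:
r(d) = 20 (r(d) = 2*10 = 20)
1/(H(r(-16)) - 80850) = 1/(226/20 - 80850) = 1/(226*(1/20) - 80850) = 1/(113/10 - 80850) = 1/(-808387/10) = -10/808387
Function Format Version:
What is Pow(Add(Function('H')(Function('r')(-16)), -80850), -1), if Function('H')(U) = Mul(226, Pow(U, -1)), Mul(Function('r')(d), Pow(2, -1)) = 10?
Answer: Rational(-10, 808387) ≈ -1.2370e-5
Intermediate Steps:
Function('r')(d) = 20 (Function('r')(d) = Mul(2, 10) = 20)
Pow(Add(Function('H')(Function('r')(-16)), -80850), -1) = Pow(Add(Mul(226, Pow(20, -1)), -80850), -1) = Pow(Add(Mul(226, Rational(1, 20)), -80850), -1) = Pow(Add(Rational(113, 10), -80850), -1) = Pow(Rational(-808387, 10), -1) = Rational(-10, 808387)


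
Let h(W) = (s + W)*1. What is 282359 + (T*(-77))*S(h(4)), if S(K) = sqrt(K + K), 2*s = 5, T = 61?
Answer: 282359 - 4697*sqrt(13) ≈ 2.6542e+5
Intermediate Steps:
s = 5/2 (s = (1/2)*5 = 5/2 ≈ 2.5000)
h(W) = 5/2 + W (h(W) = (5/2 + W)*1 = 5/2 + W)
S(K) = sqrt(2)*sqrt(K) (S(K) = sqrt(2*K) = sqrt(2)*sqrt(K))
282359 + (T*(-77))*S(h(4)) = 282359 + (61*(-77))*(sqrt(2)*sqrt(5/2 + 4)) = 282359 - 4697*sqrt(2)*sqrt(13/2) = 282359 - 4697*sqrt(2)*sqrt(26)/2 = 282359 - 4697*sqrt(13)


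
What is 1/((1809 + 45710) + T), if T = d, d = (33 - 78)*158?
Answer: 1/40409 ≈ 2.4747e-5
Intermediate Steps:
d = -7110 (d = -45*158 = -7110)
T = -7110
1/((1809 + 45710) + T) = 1/((1809 + 45710) - 7110) = 1/(47519 - 7110) = 1/40409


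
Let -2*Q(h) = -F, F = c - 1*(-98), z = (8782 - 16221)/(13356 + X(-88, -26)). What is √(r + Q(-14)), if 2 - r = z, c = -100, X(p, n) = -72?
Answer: √849643/738 ≈ 1.2490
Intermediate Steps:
z = -7439/13284 (z = (8782 - 16221)/(13356 - 72) = -7439/13284 ≈ -0.56000)
F = -2 (F = -100 - 1*(-98) = -100 + 98 = -2)
Q(h) = -1 (Q(h) = -(-1)*(-2)/2 = -½*2 = -1)
r = 34007/13284 (r = 2 - 1*(-7439/13284) = 2 + 7439/13284 = 34007/13284 ≈ 2.5600)
√(r + Q(-14)) = √(34007/13284 - 1) = √(20723/13284) = √849643/738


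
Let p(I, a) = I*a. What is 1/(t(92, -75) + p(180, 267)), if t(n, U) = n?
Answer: 1/48152 ≈ 2.0768e-5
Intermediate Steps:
1/(t(92, -75) + p(180, 267)) = 1/(92 + 180*267) = 1/(92 + 48060) = 1/48152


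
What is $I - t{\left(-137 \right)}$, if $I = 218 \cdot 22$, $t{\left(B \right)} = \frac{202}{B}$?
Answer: $\frac{657254}{137} \approx 4797.5$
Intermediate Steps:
$I = 4796$
$I - t{\left(-137 \right)} = 4796 - \frac{202}{-137} = 4796 - 202 \left(- \frac{1}{137}\right) = 4796 - - \frac{202}{137} = 4796 + \frac{202}{137} = \frac{657254}{137}$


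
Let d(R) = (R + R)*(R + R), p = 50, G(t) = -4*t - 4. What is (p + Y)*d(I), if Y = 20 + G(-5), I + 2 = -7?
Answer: 27864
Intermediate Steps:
I = -9 (I = -2 - 7 = -9)
G(t) = -4 - 4*t
Y = 36 (Y = 20 + (-4 - 4*(-5)) = 20 + (-4 + 20) = 20 + 16 = 36)
d(R) = 4*R² (d(R) = (2*R)*(2*R) = 4*R²)
(p + Y)*d(I) = (50 + 36)*(4*(-9)²) = 86*(4*81) = 86*324 = 27864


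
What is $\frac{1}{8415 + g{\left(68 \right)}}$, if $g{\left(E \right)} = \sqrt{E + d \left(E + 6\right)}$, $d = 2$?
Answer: $\frac{935}{7868001} - \frac{2 \sqrt{6}}{23604003} \approx 0.00011863$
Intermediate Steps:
$g{\left(E \right)} = \sqrt{12 + 3 E}$ ($g{\left(E \right)} = \sqrt{E + 2 \left(E + 6\right)} = \sqrt{E + 2 \left(6 + E\right)} = \sqrt{E + \left(12 + 2 E\right)} = \sqrt{12 + 3 E}$)
$\frac{1}{8415 + g{\left(68 \right)}} = \frac{1}{8415 + \sqrt{12 + 3 \cdot 68}} = \frac{1}{8415 + \sqrt{12 + 204}} = \frac{1}{8415 + \sqrt{216}} = \frac{1}{8415 + 6 \sqrt{6}}$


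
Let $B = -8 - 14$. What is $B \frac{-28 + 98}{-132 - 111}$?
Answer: $\frac{1540}{243} \approx 6.3374$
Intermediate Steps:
$B = -22$ ($B = -8 - 14 = -22$)
$B \frac{-28 + 98}{-132 - 111} = - 22 \frac{-28 + 98}{-132 - 111} = - 22 \frac{70}{-243} = - 22 \cdot 70 \left(- \frac{1}{243}\right) = \left(-22\right) \left(- \frac{70}{243}\right) = \frac{1540}{243}$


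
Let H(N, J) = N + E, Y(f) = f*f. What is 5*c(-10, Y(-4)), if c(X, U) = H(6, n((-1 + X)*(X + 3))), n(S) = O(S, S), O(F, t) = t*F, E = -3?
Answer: 15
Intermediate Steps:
Y(f) = f²
O(F, t) = F*t
n(S) = S² (n(S) = S*S = S²)
H(N, J) = -3 + N (H(N, J) = N - 3 = -3 + N)
c(X, U) = 3 (c(X, U) = -3 + 6 = 3)
5*c(-10, Y(-4)) = 5*3 = 15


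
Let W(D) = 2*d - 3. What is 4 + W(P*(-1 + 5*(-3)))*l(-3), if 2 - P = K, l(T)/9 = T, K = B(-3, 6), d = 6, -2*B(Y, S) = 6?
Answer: -239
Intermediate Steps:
B(Y, S) = -3 (B(Y, S) = -½*6 = -3)
K = -3
l(T) = 9*T
P = 5 (P = 2 - 1*(-3) = 2 + 3 = 5)
W(D) = 9 (W(D) = 2*6 - 3 = 12 - 3 = 9)
4 + W(P*(-1 + 5*(-3)))*l(-3) = 4 + 9*(9*(-3)) = 4 + 9*(-27) = 4 - 243 = -239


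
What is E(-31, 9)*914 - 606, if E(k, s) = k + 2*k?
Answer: -85608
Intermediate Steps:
E(k, s) = 3*k
E(-31, 9)*914 - 606 = (3*(-31))*914 - 606 = -93*914 - 606 = -85002 - 606 = -85608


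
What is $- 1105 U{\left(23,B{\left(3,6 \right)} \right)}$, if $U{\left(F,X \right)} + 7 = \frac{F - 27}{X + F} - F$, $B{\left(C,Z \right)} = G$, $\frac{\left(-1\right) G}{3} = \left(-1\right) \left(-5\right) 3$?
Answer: $\frac{362440}{11} \approx 32949.0$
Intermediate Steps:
$G = -45$ ($G = - 3 \left(-1\right) \left(-5\right) 3 = - 3 \cdot 5 \cdot 3 = \left(-3\right) 15 = -45$)
$B{\left(C,Z \right)} = -45$
$U{\left(F,X \right)} = -7 - F + \frac{-27 + F}{F + X}$ ($U{\left(F,X \right)} = -7 - \left(F - \frac{F - 27}{X + F}\right) = -7 - \left(F - \frac{-27 + F}{F + X}\right) = -7 - F + \frac{-27 + F}{F + X}$)
$- 1105 U{\left(23,B{\left(3,6 \right)} \right)} = - 1105 \frac{-27 - 23^{2} - -315 - 138 - 23 \left(-45\right)}{23 - 45} = - 1105 \frac{-27 - 529 + 315 - 138 + 1035}{-22} = - 1105 \left(- \frac{-27 - 529 + 315 - 138 + 1035}{22}\right) = - 1105 \left(\left(- \frac{1}{22}\right) 656\right) = \left(-1105\right) \left(- \frac{328}{11}\right) = \frac{362440}{11}$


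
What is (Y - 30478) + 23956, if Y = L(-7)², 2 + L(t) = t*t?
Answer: -4313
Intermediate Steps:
L(t) = -2 + t² (L(t) = -2 + t*t = -2 + t²)
Y = 2209 (Y = (-2 + (-7)²)² = (-2 + 49)² = 47² = 2209)
(Y - 30478) + 23956 = (2209 - 30478) + 23956 = -28269 + 23956 = -4313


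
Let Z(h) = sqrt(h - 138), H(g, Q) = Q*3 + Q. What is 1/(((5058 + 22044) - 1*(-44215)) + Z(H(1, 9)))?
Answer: 71317/5086114591 - I*sqrt(102)/5086114591 ≈ 1.4022e-5 - 1.9857e-9*I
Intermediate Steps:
H(g, Q) = 4*Q (H(g, Q) = 3*Q + Q = 4*Q)
Z(h) = sqrt(-138 + h)
1/(((5058 + 22044) - 1*(-44215)) + Z(H(1, 9))) = 1/(((5058 + 22044) - 1*(-44215)) + sqrt(-138 + 4*9)) = 1/((27102 + 44215) + sqrt(-138 + 36)) = 1/(71317 + sqrt(-102)) = 1/(71317 + I*sqrt(102))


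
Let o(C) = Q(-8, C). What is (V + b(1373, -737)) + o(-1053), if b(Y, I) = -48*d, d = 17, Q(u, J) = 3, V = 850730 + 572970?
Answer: 1422887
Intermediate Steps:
V = 1423700
b(Y, I) = -816 (b(Y, I) = -48*17 = -816)
o(C) = 3
(V + b(1373, -737)) + o(-1053) = (1423700 - 816) + 3 = 1422884 + 3 = 1422887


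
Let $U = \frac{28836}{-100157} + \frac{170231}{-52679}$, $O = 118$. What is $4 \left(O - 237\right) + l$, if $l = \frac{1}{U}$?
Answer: $- \frac{8844062056239}{18568877911} \approx -476.28$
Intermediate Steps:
$U = - \frac{18568877911}{5276170603}$ ($U = 28836 \left(- \frac{1}{100157}\right) + 170231 \left(- \frac{1}{52679}\right) = - \frac{28836}{100157} - \frac{170231}{52679} = - \frac{18568877911}{5276170603} \approx -3.5194$)
$l = - \frac{5276170603}{18568877911}$ ($l = \frac{1}{- \frac{18568877911}{5276170603}} = - \frac{5276170603}{18568877911} \approx -0.28414$)
$4 \left(O - 237\right) + l = 4 \left(118 - 237\right) - \frac{5276170603}{18568877911} = 4 \left(-119\right) - \frac{5276170603}{18568877911} = -476 - \frac{5276170603}{18568877911} = - \frac{8844062056239}{18568877911}$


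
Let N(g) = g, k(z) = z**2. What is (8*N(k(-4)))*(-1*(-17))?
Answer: 2176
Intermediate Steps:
(8*N(k(-4)))*(-1*(-17)) = (8*(-4)**2)*(-1*(-17)) = (8*16)*17 = 128*17 = 2176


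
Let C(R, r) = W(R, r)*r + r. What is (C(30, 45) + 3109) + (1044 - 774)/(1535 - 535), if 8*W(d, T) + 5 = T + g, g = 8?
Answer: 342427/100 ≈ 3424.3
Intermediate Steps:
W(d, T) = 3/8 + T/8 (W(d, T) = -5/8 + (T + 8)/8 = -5/8 + (8 + T)/8 = -5/8 + (1 + T/8) = 3/8 + T/8)
C(R, r) = r + r*(3/8 + r/8) (C(R, r) = (3/8 + r/8)*r + r = r*(3/8 + r/8) + r = r + r*(3/8 + r/8))
(C(30, 45) + 3109) + (1044 - 774)/(1535 - 535) = ((1/8)*45*(11 + 45) + 3109) + (1044 - 774)/(1535 - 535) = ((1/8)*45*56 + 3109) + 270/1000 = (315 + 3109) + 270*(1/1000) = 3424 + 27/100 = 342427/100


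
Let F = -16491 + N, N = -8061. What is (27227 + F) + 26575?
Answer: 29250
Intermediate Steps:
F = -24552 (F = -16491 - 8061 = -24552)
(27227 + F) + 26575 = (27227 - 24552) + 26575 = 2675 + 26575 = 29250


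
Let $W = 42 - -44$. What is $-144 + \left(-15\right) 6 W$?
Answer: $-7884$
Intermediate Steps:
$W = 86$ ($W = 42 + 44 = 86$)
$-144 + \left(-15\right) 6 W = -144 + \left(-15\right) 6 \cdot 86 = -144 - 7740 = -7884$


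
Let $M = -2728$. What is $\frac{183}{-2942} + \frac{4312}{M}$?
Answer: $- \frac{149831}{91202} \approx -1.6428$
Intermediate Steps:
$\frac{183}{-2942} + \frac{4312}{M} = \frac{183}{-2942} + \frac{4312}{-2728} = 183 \left(- \frac{1}{2942}\right) + 4312 \left(- \frac{1}{2728}\right) = - \frac{183}{2942} - \frac{49}{31} = - \frac{149831}{91202}$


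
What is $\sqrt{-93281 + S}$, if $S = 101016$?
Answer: $\sqrt{7735} \approx 87.949$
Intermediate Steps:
$\sqrt{-93281 + S} = \sqrt{-93281 + 101016} = \sqrt{7735}$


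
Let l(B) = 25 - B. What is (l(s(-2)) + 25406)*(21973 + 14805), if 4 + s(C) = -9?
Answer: 935779432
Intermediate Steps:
s(C) = -13 (s(C) = -4 - 9 = -13)
(l(s(-2)) + 25406)*(21973 + 14805) = ((25 - 1*(-13)) + 25406)*(21973 + 14805) = ((25 + 13) + 25406)*36778 = (38 + 25406)*36778 = 25444*36778 = 935779432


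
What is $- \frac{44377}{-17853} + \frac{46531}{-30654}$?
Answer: $\frac{176538205}{182421954} \approx 0.96775$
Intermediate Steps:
$- \frac{44377}{-17853} + \frac{46531}{-30654} = \left(-44377\right) \left(- \frac{1}{17853}\right) + 46531 \left(- \frac{1}{30654}\right) = \frac{44377}{17853} - \frac{46531}{30654} = \frac{176538205}{182421954}$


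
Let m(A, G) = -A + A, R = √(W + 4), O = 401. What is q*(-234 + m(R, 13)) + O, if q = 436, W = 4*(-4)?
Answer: -101623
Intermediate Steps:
W = -16
R = 2*I*√3 (R = √(-16 + 4) = √(-12) = 2*I*√3 ≈ 3.4641*I)
m(A, G) = 0
q*(-234 + m(R, 13)) + O = 436*(-234 + 0) + 401 = 436*(-234) + 401 = -102024 + 401 = -101623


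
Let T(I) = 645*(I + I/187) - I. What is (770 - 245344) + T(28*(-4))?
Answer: -59295514/187 ≈ -3.1709e+5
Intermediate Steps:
T(I) = 121073*I/187 (T(I) = 645*(I + I*(1/187)) - I = 645*(I + I/187) - I = 645*(188*I/187) - I = 121260*I/187 - I = 121073*I/187)
(770 - 245344) + T(28*(-4)) = (770 - 245344) + 121073*(28*(-4))/187 = -244574 + (121073/187)*(-112) = -244574 - 13560176/187 = -59295514/187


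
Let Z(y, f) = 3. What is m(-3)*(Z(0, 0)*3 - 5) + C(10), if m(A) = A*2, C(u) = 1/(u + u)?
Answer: -479/20 ≈ -23.950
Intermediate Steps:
C(u) = 1/(2*u)
m(A) = 2*A
m(-3)*(Z(0, 0)*3 - 5) + C(10) = (2*(-3))*(3*3 - 5) + (½)/10 = -6*(9 - 5) + (½)*(⅒) = -6*4 + 1/20 = -24 + 1/20 = -479/20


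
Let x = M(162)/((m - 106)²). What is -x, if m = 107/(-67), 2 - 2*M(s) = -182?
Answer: -412988/51969681 ≈ -0.0079467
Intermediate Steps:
M(s) = 92 (M(s) = 1 - ½*(-182) = 1 + 91 = 92)
m = -107/67 (m = 107*(-1/67) = -107/67 ≈ -1.5970)
x = 412988/51969681 (x = 92/((-107/67 - 106)²) = 92/((-7209/67)²) = 92/(51969681/4489) = 92*(4489/51969681) = 412988/51969681 ≈ 0.0079467)
-x = -1*412988/51969681 = -412988/51969681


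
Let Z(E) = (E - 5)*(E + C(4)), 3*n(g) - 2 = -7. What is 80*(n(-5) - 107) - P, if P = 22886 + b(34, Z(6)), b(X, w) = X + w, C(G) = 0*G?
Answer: -94858/3 ≈ -31619.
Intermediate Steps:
C(G) = 0
n(g) = -5/3 (n(g) = ⅔ + (⅓)*(-7) = ⅔ - 7/3 = -5/3)
Z(E) = E*(-5 + E) (Z(E) = (E - 5)*(E + 0) = (-5 + E)*E = E*(-5 + E))
P = 22926 (P = 22886 + (34 + 6*(-5 + 6)) = 22886 + (34 + 6*1) = 22886 + (34 + 6) = 22886 + 40 = 22926)
80*(n(-5) - 107) - P = 80*(-5/3 - 107) - 1*22926 = 80*(-326/3) - 22926 = -26080/3 - 22926 = -94858/3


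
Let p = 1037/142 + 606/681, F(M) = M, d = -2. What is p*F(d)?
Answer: -264083/16117 ≈ -16.385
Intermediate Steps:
p = 264083/32234 (p = 1037*(1/142) + 606*(1/681) = 1037/142 + 202/227 = 264083/32234 ≈ 8.1927)
p*F(d) = (264083/32234)*(-2) = -264083/16117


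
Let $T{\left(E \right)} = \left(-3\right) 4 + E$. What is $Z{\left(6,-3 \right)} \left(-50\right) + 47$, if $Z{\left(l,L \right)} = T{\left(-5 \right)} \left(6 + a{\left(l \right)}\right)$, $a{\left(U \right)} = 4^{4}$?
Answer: $222747$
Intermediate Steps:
$a{\left(U \right)} = 256$
$T{\left(E \right)} = -12 + E$
$Z{\left(l,L \right)} = -4454$ ($Z{\left(l,L \right)} = \left(-12 - 5\right) \left(6 + 256\right) = \left(-17\right) 262 = -4454$)
$Z{\left(6,-3 \right)} \left(-50\right) + 47 = \left(-4454\right) \left(-50\right) + 47 = 222700 + 47 = 222747$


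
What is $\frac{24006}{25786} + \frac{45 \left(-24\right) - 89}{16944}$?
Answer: $\frac{188306915}{218458992} \approx 0.86198$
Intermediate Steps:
$\frac{24006}{25786} + \frac{45 \left(-24\right) - 89}{16944} = 24006 \cdot \frac{1}{25786} + \left(-1080 - 89\right) \frac{1}{16944} = \frac{12003}{12893} - \frac{1169}{16944} = \frac{188306915}{218458992}$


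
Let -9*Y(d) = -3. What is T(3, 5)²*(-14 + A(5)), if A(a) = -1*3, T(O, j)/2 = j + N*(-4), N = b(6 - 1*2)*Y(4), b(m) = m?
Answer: -68/9 ≈ -7.5556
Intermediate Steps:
Y(d) = ⅓ (Y(d) = -⅑*(-3) = ⅓)
N = 4/3 (N = (6 - 1*2)*(⅓) = (6 - 2)*(⅓) = 4*(⅓) = 4/3 ≈ 1.3333)
T(O, j) = -32/3 + 2*j (T(O, j) = 2*(j + (4/3)*(-4)) = 2*(j - 16/3) = 2*(-16/3 + j) = -32/3 + 2*j)
A(a) = -3
T(3, 5)²*(-14 + A(5)) = (-32/3 + 2*5)²*(-14 - 3) = (-32/3 + 10)²*(-17) = (-⅔)²*(-17) = (4/9)*(-17) = -68/9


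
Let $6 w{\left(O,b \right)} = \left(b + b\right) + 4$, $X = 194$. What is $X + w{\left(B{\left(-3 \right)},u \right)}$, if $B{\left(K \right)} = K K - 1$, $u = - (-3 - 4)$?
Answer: $197$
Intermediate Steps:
$u = 7$ ($u = \left(-1\right) \left(-7\right) = 7$)
$B{\left(K \right)} = -1 + K^{2}$ ($B{\left(K \right)} = K^{2} - 1 = -1 + K^{2}$)
$w{\left(O,b \right)} = \frac{2}{3} + \frac{b}{3}$ ($w{\left(O,b \right)} = \frac{\left(b + b\right) + 4}{6} = \frac{2 b + 4}{6} = \frac{4 + 2 b}{6} = \frac{2}{3} + \frac{b}{3}$)
$X + w{\left(B{\left(-3 \right)},u \right)} = 194 + \left(\frac{2}{3} + \frac{1}{3} \cdot 7\right) = 194 + \left(\frac{2}{3} + \frac{7}{3}\right) = 194 + 3 = 197$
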